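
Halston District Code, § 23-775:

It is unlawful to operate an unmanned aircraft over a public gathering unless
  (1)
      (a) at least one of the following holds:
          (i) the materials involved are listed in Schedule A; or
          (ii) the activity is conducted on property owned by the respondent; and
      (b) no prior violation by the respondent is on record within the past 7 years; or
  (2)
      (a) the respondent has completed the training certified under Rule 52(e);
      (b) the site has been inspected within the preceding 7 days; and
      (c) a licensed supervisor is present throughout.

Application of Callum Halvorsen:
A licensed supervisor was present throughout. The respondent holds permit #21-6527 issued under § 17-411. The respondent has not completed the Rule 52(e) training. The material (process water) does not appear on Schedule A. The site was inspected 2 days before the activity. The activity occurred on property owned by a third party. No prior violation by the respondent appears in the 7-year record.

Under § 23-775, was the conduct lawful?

No — unlawful.

(i) Schedule A material — not satisfied.
(ii) own property — not satisfied.
So (a) is not satisfied (F OR F).
(b) no prior violation — satisfied.
(1): F AND T → false.
(a) training certified — fails.
(b) site inspected — holds.
(c) supervisor present — met.
(2): F AND T AND T → false.
So Overall is not satisfied (F OR F).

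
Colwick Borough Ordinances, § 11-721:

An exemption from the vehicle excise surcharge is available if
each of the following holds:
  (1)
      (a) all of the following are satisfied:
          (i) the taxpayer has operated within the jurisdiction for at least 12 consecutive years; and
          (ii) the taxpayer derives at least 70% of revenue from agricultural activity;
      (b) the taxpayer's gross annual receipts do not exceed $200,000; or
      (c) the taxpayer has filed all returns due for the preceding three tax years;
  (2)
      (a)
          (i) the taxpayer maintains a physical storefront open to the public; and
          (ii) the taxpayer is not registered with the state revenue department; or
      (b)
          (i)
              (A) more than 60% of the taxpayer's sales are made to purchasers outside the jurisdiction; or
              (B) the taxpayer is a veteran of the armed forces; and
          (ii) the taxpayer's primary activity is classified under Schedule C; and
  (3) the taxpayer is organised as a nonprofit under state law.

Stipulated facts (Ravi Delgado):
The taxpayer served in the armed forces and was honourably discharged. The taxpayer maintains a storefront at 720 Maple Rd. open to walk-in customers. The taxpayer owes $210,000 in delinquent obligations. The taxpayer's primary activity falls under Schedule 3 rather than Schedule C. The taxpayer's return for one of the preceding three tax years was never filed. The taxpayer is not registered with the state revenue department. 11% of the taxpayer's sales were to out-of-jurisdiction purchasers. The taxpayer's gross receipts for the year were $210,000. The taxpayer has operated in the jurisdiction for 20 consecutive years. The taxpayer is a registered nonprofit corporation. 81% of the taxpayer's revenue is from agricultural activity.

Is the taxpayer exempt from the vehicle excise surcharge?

Yes — exempt.

(i) ≥ 12 yrs in jurisdiction — holds.
(ii) ≥70% agricultural — holds.
(a) = T AND T = true.
(b) receipts ≤ $200,000 — not met.
(c) returns current — not met.
(1) = T OR F OR F = true.
(i) has storefront — met.
(ii) not (state-registered) — satisfied.
(a) = T AND T = true.
(A) >60% out-of-jur. sales — fails.
(B) veteran — met.
(i) = F OR T = true.
(ii) Schedule C activity — not satisfied.
So (b) is not satisfied (T AND F).
(2) = T OR F = true.
(3) nonprofit — satisfied.
So Overall is satisfied (T AND T AND T).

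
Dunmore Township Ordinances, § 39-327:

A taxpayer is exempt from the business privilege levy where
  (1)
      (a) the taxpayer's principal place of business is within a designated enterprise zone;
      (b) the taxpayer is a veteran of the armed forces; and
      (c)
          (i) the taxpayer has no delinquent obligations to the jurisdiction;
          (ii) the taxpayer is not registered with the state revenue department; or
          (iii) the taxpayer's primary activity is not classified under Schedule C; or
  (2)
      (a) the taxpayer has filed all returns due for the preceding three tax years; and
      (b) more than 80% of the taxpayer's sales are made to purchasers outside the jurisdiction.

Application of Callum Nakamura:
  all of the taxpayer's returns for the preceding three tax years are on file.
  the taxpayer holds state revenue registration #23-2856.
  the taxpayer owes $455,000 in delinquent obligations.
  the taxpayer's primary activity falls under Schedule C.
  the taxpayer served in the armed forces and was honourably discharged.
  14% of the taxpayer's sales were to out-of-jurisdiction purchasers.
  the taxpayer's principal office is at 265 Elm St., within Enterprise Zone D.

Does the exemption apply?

No — not exempt.

(a) in enterprise zone — holds.
(b) veteran — holds.
(i) no delinquency — not met.
(ii) not (state-registered) — not satisfied.
(iii) not (Schedule C activity) — not satisfied.
(c) = F OR F OR F = false.
(1): T AND T AND F → false.
(a) returns current — holds.
(b) >80% out-of-jur. sales — not satisfied.
(2): T AND F → false.
Overall: F OR F → false.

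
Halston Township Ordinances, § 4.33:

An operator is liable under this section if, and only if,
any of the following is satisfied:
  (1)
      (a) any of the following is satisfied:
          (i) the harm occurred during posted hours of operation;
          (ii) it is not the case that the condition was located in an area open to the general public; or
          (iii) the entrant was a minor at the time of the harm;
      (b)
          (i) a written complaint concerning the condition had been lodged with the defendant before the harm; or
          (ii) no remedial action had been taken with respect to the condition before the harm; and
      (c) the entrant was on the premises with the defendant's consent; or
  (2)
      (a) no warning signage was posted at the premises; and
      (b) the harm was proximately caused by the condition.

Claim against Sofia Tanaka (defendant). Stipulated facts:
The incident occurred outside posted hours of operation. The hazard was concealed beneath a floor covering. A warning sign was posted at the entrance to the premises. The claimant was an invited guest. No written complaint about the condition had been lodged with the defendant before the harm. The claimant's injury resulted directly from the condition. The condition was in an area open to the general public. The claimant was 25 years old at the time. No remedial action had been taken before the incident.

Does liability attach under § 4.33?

No — not liable.

(i) during posted hours — not satisfied.
(ii) not (public area) — not satisfied.
(iii) entrant a minor — not met.
(a): F OR F OR F → false.
(i) complaint lodged — not met.
(ii) no remedial action — holds.
(b) = F OR T = true.
(c) consent to enter — met.
(1) = F AND T AND T = false.
(a) no signage posted — fails.
(b) proximate cause — satisfied.
(2): F AND T → false.
Overall: F OR F → false.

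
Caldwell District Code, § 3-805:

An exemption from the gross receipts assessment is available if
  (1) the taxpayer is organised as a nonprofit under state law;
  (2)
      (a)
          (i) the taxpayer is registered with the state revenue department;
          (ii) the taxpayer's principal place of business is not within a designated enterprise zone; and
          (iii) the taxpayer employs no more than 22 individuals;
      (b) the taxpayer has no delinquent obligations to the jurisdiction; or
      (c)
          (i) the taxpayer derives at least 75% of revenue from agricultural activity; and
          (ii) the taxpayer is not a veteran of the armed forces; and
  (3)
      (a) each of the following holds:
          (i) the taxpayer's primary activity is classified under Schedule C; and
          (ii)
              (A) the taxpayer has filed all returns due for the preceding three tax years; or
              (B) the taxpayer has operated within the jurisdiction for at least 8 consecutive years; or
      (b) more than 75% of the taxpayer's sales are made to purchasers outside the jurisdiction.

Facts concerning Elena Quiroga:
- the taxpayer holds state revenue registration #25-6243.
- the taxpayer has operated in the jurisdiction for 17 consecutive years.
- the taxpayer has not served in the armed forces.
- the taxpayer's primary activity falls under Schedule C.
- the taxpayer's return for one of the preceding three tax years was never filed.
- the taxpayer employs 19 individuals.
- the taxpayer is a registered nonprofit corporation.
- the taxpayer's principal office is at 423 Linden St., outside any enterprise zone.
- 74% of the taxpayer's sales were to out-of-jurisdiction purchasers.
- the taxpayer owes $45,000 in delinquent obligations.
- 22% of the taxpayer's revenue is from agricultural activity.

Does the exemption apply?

Yes — exempt.

(1) nonprofit — satisfied.
(i) state-registered — satisfied.
(ii) not (in enterprise zone) — holds.
(iii) ≤ 22 employees — met.
So (a) is satisfied (T AND T AND T).
(b) no delinquency — not satisfied.
(i) ≥75% agricultural — not satisfied.
(ii) not (veteran) — holds.
So (c) is not satisfied (F AND T).
So (2) is satisfied (T OR F OR F).
(i) Schedule C activity — holds.
(A) returns current — not satisfied.
(B) ≥ 8 yrs in jurisdiction — met.
(ii) = F OR T = true.
So (a) is satisfied (T AND T).
(b) >75% out-of-jur. sales — not satisfied.
So (3) is satisfied (T OR F).
So Overall is satisfied (T AND T AND T).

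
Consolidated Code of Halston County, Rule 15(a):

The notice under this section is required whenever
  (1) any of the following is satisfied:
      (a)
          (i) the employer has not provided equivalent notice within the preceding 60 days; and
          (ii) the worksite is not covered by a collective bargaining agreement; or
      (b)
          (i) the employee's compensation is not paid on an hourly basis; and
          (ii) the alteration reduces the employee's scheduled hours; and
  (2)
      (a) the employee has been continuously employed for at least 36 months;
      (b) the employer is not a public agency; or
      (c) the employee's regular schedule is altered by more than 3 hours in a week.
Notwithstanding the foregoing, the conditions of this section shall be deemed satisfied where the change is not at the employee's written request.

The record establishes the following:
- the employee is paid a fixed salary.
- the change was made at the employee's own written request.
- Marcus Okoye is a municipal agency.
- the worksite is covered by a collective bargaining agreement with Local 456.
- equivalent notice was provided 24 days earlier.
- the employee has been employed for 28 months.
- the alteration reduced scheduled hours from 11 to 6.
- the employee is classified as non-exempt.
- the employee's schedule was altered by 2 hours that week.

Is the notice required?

(i) no recent notice — not met.
(ii) no CBA — not met.
(a) = F AND F = false.
(i) not (hourly-paid) — satisfied.
(ii) hours reduced — satisfied.
So (b) is satisfied (T AND T).
(1): F OR T → true.
(a) tenure ≥ 36 mo. — not satisfied.
(b) not (public agency) — not met.
(c) schedule shift > 3h — not satisfied.
(2) = F OR F OR F = false.
So Overall is not satisfied (T AND F).
Exception (not employee-requested) — not satisfied.
Result: main false OR exception false → false.

No — not required.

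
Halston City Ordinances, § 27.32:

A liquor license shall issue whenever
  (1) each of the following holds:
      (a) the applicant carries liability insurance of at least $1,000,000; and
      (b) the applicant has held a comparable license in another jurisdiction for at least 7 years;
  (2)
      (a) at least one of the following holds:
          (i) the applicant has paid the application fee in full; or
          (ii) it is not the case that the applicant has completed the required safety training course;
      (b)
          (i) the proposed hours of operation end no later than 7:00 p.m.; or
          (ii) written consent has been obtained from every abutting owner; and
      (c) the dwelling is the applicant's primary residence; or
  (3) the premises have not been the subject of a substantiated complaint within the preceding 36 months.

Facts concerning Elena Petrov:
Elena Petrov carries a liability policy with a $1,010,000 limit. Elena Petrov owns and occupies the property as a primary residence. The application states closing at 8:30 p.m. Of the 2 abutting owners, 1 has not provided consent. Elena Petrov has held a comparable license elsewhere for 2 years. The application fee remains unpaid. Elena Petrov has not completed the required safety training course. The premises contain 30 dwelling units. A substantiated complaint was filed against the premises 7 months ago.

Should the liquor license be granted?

No — denied.

(a) insurance ≥ $1,000,000 — holds.
(b) prior license ≥ 7 yr — fails.
(1) = T AND F = false.
(i) fee paid — not met.
(ii) not (safety training) — satisfied.
So (a) is satisfied (F OR T).
(i) closes by 7 p.m. — fails.
(ii) all abutters consent — not met.
So (b) is not satisfied (F OR F).
(c) primary residence — holds.
(2) = T AND F AND T = false.
(3) no complaint in 36 mo. — fails.
So Overall is not satisfied (F OR F OR F).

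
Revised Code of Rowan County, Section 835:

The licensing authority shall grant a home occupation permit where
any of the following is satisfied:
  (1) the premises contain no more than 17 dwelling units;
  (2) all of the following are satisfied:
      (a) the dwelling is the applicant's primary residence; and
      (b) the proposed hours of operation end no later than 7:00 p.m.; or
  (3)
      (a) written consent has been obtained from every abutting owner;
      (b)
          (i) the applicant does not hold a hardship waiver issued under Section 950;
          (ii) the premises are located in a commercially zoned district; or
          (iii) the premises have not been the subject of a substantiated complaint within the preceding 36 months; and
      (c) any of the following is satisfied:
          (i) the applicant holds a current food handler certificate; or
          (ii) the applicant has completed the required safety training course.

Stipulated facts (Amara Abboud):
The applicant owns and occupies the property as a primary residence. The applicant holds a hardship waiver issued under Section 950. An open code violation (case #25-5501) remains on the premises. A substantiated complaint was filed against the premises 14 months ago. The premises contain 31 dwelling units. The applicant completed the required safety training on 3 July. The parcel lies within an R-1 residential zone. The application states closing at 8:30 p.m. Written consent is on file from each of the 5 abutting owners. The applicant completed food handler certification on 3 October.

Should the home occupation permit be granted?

No — denied.

(1) ≤ 17 units — not met.
(a) primary residence — holds.
(b) closes by 7 p.m. — not met.
(2): T AND F → false.
(a) all abutters consent — satisfied.
(i) not (hardship waiver) — fails.
(ii) commercially zoned — not satisfied.
(iii) no complaint in 36 mo. — fails.
(b) = F OR F OR F = false.
(i) food handler cert. — satisfied.
(ii) safety training — satisfied.
So (c) is satisfied (T OR T).
So (3) is not satisfied (T AND F AND T).
Overall = F OR F OR F = false.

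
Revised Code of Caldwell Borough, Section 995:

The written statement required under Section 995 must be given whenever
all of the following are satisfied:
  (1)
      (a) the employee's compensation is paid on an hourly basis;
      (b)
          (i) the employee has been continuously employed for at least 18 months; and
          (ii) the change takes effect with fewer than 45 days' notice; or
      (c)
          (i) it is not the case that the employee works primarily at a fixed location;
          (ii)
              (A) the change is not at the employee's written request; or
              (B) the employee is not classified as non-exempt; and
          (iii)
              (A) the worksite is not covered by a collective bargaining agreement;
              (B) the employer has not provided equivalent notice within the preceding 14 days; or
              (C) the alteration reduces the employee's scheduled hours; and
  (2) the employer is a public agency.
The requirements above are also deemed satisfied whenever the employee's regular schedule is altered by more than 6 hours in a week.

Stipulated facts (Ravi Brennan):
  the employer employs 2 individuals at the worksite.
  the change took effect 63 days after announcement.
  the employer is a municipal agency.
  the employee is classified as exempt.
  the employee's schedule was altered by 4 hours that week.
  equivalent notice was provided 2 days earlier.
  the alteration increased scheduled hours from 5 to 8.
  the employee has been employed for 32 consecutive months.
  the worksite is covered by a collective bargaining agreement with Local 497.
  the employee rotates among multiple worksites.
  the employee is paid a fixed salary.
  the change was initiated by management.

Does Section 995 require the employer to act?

No — not required.

(a) hourly-paid — not satisfied.
(i) tenure ≥ 18 mo. — met.
(ii) < 45 days' notice — not satisfied.
(b) = T AND F = false.
(i) not (fixed location) — met.
(A) not employee-requested — satisfied.
(B) not (non-exempt) — satisfied.
(ii) = T OR T = true.
(A) no CBA — not satisfied.
(B) no recent notice — fails.
(C) hours reduced — not satisfied.
So (iii) is not satisfied (F OR F OR F).
So (c) is not satisfied (T AND T AND F).
(1) = F OR F OR F = false.
(2) public agency — met.
Overall: F AND T → false.
Exception (schedule shift > 6h) — not satisfied.
Result: main false OR exception false → false.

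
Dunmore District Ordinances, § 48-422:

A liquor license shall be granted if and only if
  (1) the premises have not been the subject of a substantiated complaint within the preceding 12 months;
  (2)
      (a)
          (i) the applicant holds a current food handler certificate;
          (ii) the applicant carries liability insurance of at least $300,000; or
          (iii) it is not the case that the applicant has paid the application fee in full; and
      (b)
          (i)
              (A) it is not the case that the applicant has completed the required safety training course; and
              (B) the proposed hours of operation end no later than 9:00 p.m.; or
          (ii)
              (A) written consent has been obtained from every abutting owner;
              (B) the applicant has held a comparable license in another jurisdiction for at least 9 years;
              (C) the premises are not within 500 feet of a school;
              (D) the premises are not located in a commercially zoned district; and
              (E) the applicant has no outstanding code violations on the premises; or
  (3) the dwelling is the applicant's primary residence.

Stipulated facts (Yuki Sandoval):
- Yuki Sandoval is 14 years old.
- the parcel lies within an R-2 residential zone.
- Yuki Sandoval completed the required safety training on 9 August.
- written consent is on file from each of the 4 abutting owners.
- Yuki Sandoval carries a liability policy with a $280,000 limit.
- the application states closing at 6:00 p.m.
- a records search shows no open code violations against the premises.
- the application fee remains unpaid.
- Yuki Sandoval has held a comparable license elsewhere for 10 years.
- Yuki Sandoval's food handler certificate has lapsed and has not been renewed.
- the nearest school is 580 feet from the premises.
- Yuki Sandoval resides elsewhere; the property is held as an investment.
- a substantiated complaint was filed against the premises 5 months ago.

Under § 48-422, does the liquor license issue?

Yes — granted.

(1) no complaint in 12 mo. — not met.
(i) food handler cert. — not satisfied.
(ii) insurance ≥ $300,000 — not met.
(iii) not (fee paid) — holds.
(a) = F OR F OR T = true.
(A) not (safety training) — not met.
(B) closes by 9 p.m. — met.
(i): F AND T → false.
(A) all abutters consent — holds.
(B) prior license ≥ 9 yr — met.
(C) ≥500 ft from school — holds.
(D) not (commercially zoned) — satisfied.
(E) no code violations — met.
So (ii) is satisfied (T AND T AND T AND T AND T).
(b): F OR T → true.
(2): T AND T → true.
(3) primary residence — not satisfied.
Overall: F OR T OR F → true.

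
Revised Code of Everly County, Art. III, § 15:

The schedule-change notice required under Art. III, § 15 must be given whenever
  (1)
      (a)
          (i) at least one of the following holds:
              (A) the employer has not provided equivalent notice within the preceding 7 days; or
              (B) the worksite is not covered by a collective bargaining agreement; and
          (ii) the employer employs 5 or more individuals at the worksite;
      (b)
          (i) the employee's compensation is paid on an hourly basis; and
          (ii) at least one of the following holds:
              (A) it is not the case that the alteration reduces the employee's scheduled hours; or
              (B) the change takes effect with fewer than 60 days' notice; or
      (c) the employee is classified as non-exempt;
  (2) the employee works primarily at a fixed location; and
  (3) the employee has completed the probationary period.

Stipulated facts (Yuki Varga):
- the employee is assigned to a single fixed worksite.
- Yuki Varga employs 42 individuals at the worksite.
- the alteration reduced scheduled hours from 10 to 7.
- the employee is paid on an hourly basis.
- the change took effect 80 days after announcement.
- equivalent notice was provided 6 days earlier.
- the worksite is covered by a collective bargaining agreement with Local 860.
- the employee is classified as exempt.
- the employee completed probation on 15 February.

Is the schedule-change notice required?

(A) no recent notice — fails.
(B) no CBA — fails.
(i): F OR F → false.
(ii) ≥ 5 at site — satisfied.
So (a) is not satisfied (F AND T).
(i) hourly-paid — satisfied.
(A) not (hours reduced) — fails.
(B) < 60 days' notice — not met.
(ii) = F OR F = false.
So (b) is not satisfied (T AND F).
(c) non-exempt — fails.
(1) = F OR F OR F = false.
(2) fixed location — holds.
(3) past probation — satisfied.
Overall = F AND T AND T = false.

No — not required.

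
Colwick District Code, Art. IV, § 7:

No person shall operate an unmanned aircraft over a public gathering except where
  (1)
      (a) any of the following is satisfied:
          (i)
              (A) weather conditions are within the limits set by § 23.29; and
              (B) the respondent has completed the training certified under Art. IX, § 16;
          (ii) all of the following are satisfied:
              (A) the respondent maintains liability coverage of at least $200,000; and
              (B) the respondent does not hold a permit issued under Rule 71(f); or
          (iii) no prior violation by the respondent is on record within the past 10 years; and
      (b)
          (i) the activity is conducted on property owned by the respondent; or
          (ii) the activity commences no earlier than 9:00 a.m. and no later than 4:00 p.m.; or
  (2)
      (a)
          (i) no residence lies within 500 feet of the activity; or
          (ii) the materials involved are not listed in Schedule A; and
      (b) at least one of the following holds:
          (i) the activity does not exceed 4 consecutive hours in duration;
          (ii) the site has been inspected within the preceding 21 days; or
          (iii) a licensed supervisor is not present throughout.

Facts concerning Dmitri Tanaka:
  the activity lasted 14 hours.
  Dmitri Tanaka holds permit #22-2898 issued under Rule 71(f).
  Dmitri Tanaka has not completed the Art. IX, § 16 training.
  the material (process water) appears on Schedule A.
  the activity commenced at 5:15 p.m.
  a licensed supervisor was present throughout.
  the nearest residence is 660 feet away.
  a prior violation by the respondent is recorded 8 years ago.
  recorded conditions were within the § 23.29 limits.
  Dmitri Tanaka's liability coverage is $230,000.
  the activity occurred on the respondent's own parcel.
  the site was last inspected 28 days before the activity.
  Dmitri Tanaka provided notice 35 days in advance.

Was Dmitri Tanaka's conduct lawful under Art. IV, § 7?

(A) weather ok — holds.
(B) training certified — not satisfied.
(i) = T AND F = false.
(A) coverage ≥ $200,000 — holds.
(B) not (holds permit) — not satisfied.
(ii): T AND F → false.
(iii) no prior violation — not satisfied.
(a) = F OR F OR F = false.
(i) own property — satisfied.
(ii) start within hours — fails.
(b): T OR F → true.
(1) = F AND T = false.
(i) no residence in 500 ft — holds.
(ii) not (Schedule A material) — fails.
(a) = T OR F = true.
(i) ≤ 4 hrs duration — not satisfied.
(ii) site inspected — not satisfied.
(iii) not (supervisor present) — not satisfied.
(b): F OR F OR F → false.
(2): T AND F → false.
So Overall is not satisfied (F OR F).

No — unlawful.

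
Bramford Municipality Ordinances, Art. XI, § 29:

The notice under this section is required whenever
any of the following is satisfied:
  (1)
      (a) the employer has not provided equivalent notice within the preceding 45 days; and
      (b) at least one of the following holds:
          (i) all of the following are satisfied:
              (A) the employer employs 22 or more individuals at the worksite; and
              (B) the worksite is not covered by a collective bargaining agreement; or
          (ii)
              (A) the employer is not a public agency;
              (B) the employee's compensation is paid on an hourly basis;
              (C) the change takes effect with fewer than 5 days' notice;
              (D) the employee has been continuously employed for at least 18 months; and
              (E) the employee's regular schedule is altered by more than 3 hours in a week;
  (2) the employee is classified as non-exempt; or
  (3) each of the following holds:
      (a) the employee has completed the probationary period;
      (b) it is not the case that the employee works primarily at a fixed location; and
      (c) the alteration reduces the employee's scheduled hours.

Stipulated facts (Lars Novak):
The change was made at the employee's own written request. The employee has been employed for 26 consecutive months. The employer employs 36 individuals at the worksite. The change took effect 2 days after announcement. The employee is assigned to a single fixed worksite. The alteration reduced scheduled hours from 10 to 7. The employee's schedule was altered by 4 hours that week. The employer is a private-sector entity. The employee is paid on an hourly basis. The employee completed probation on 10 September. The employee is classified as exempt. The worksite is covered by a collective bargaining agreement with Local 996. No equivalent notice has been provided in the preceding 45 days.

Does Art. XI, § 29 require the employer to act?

Yes — required.

(a) no recent notice — holds.
(A) ≥ 22 at site — satisfied.
(B) no CBA — not satisfied.
So (i) is not satisfied (T AND F).
(A) not (public agency) — met.
(B) hourly-paid — satisfied.
(C) < 5 days' notice — met.
(D) tenure ≥ 18 mo. — satisfied.
(E) schedule shift > 3h — satisfied.
(ii): T AND T AND T AND T AND T → true.
So (b) is satisfied (F OR T).
(1) = T AND T = true.
(2) non-exempt — not satisfied.
(a) past probation — satisfied.
(b) not (fixed location) — not satisfied.
(c) hours reduced — holds.
(3): T AND F AND T → false.
Overall: T OR F OR F → true.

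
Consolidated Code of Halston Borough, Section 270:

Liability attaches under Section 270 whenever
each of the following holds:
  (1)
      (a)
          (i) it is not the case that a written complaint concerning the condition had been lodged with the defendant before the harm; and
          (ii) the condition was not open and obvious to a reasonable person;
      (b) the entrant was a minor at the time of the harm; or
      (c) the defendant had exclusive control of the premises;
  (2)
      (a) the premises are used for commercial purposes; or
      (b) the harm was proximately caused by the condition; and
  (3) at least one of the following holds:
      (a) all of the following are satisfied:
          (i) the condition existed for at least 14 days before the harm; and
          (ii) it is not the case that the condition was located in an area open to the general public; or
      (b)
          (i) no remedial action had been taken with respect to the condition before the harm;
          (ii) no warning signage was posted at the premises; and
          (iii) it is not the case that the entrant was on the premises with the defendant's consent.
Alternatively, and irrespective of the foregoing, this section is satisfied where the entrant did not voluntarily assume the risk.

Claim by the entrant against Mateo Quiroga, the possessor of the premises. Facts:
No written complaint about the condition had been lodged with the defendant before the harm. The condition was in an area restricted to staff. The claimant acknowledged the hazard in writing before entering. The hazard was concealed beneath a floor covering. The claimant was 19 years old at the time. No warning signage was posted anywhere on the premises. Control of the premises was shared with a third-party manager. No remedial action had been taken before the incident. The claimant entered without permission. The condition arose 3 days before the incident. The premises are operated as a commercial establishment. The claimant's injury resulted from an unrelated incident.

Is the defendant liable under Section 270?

Yes — liable.

(i) not (complaint lodged) — holds.
(ii) not open/obvious — met.
So (a) is satisfied (T AND T).
(b) entrant a minor — not met.
(c) exclusive control — not satisfied.
(1) = T OR F OR F = true.
(a) commercial use — holds.
(b) proximate cause — fails.
(2): T OR F → true.
(i) condition ≥14 days old — fails.
(ii) not (public area) — holds.
(a) = F AND T = false.
(i) no remedial action — satisfied.
(ii) no signage posted — holds.
(iii) not (consent to enter) — met.
(b) = T AND T AND T = true.
So (3) is satisfied (F OR T).
So Overall is satisfied (T AND T AND T).
Exception (no assumed risk) — not satisfied.
Result: main true OR exception false → true.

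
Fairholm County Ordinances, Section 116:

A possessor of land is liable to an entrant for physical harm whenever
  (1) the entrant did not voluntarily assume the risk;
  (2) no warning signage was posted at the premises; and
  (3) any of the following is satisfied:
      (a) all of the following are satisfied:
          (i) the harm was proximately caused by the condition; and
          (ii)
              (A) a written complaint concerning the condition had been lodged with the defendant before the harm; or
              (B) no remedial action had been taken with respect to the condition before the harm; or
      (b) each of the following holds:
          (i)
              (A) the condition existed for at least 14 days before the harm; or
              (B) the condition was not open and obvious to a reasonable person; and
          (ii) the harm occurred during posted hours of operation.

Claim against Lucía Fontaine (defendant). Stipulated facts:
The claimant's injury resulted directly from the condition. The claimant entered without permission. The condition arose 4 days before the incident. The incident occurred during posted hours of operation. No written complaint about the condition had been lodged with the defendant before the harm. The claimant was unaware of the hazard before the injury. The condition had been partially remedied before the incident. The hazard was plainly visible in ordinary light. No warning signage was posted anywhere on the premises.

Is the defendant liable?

(1) no assumed risk — met.
(2) no signage posted — satisfied.
(i) proximate cause — met.
(A) complaint lodged — fails.
(B) no remedial action — not met.
(ii) = F OR F = false.
(a): T AND F → false.
(A) condition ≥14 days old — not met.
(B) not open/obvious — fails.
(i): F OR F → false.
(ii) during posted hours — met.
(b): F AND T → false.
(3): F OR F → false.
So Overall is not satisfied (T AND T AND F).

No — not liable.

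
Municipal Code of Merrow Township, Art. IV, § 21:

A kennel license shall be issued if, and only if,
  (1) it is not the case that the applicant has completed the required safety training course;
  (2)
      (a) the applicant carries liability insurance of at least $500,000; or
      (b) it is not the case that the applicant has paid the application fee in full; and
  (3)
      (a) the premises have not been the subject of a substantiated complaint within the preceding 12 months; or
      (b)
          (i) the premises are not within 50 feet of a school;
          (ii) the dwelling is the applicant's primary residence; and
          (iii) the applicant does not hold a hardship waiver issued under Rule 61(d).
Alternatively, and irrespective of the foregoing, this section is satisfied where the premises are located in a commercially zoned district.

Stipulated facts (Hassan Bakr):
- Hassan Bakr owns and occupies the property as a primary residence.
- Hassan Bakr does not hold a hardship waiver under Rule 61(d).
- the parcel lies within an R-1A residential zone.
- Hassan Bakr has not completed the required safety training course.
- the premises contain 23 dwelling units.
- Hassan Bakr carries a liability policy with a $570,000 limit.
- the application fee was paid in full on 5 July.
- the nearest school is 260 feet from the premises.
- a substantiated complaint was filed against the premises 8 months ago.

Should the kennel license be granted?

Yes — granted.

(1) not (safety training) — satisfied.
(a) insurance ≥ $500,000 — satisfied.
(b) not (fee paid) — not met.
So (2) is satisfied (T OR F).
(a) no complaint in 12 mo. — not satisfied.
(i) ≥50 ft from school — satisfied.
(ii) primary residence — satisfied.
(iii) not (hardship waiver) — satisfied.
(b) = T AND T AND T = true.
(3) = F OR T = true.
So Overall is satisfied (T AND T AND T).
Exception (commercially zoned) — not satisfied.
Result: main true OR exception false → true.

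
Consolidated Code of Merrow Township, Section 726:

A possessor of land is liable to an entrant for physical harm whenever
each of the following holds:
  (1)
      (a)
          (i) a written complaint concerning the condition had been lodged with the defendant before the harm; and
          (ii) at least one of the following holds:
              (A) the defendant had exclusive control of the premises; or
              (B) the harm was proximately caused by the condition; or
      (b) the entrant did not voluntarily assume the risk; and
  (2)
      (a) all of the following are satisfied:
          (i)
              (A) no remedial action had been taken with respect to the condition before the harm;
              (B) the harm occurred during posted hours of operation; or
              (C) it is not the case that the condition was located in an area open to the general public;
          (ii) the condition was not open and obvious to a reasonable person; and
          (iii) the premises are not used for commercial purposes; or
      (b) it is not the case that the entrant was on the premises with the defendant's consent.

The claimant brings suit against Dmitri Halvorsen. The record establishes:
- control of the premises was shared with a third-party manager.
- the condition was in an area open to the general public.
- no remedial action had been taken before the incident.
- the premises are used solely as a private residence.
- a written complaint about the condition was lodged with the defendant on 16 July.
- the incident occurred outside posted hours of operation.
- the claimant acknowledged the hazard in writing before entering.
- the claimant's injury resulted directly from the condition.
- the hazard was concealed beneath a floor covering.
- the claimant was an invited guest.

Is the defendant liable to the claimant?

Yes — liable.

(i) complaint lodged — met.
(A) exclusive control — not met.
(B) proximate cause — satisfied.
So (ii) is satisfied (F OR T).
So (a) is satisfied (T AND T).
(b) no assumed risk — not satisfied.
(1) = T OR F = true.
(A) no remedial action — holds.
(B) during posted hours — not satisfied.
(C) not (public area) — not satisfied.
So (i) is satisfied (T OR F OR F).
(ii) not open/obvious — satisfied.
(iii) not (commercial use) — met.
So (a) is satisfied (T AND T AND T).
(b) not (consent to enter) — not met.
(2) = T OR F = true.
Overall: T AND T → true.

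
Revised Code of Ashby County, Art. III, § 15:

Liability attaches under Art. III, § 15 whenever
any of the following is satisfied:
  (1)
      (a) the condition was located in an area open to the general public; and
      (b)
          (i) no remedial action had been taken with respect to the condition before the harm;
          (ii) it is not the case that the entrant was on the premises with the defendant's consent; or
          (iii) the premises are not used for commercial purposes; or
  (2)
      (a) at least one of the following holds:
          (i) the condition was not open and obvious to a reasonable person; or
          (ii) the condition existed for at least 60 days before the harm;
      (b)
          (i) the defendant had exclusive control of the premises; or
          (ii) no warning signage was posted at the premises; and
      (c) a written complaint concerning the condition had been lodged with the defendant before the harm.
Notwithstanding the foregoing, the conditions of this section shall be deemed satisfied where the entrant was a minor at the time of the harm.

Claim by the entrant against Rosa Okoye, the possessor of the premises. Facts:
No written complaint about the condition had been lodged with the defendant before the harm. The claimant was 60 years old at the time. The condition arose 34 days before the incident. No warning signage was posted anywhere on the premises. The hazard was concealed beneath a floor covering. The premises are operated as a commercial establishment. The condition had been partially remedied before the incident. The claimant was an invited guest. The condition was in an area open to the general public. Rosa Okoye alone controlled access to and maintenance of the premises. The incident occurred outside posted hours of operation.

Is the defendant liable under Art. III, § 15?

No — not liable.

(a) public area — satisfied.
(i) no remedial action — not met.
(ii) not (consent to enter) — not met.
(iii) not (commercial use) — fails.
(b) = F OR F OR F = false.
So (1) is not satisfied (T AND F).
(i) not open/obvious — satisfied.
(ii) condition ≥60 days old — not met.
So (a) is satisfied (T OR F).
(i) exclusive control — met.
(ii) no signage posted — satisfied.
So (b) is satisfied (T OR T).
(c) complaint lodged — not satisfied.
(2) = T AND T AND F = false.
So Overall is not satisfied (F OR F).
Exception (entrant a minor) — not satisfied.
Result: main false OR exception false → false.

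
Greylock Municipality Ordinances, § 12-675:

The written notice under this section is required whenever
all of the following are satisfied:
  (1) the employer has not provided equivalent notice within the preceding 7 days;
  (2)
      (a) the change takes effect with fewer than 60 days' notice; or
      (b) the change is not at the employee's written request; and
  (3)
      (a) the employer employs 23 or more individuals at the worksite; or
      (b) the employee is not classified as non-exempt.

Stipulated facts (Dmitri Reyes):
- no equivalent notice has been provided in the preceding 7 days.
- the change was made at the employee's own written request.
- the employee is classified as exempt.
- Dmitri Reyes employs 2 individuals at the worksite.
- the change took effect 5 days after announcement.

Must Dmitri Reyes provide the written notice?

Yes — required.

(1) no recent notice — holds.
(a) < 60 days' notice — holds.
(b) not employee-requested — not satisfied.
(2): T OR F → true.
(a) ≥ 23 at site — not met.
(b) not (non-exempt) — holds.
So (3) is satisfied (F OR T).
Overall = T AND T AND T = true.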